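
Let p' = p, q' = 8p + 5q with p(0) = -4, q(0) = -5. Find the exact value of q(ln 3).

A = [[1,0],[8,5]]; eigenvalues λ = 5, 1.
Eigenvectors: (0,-1) for λ=5, (-1,2) for λ=1.
From the initial condition, c_1 = 13, c_2 = 4.
q(ln 3) = (13)(3^5)(-1) + (4)(3^1)(2) = -3135.

-3135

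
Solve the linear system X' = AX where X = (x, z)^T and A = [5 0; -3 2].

Coefficient matrix A = [[5, 0], [-3, 2]].
Characteristic polynomial det(A - λI) = λ^2 - 7λ + 10 = 0.
Eigenvalues λ = 5, 2.
For λ=5: (A-λI) row 2 is [-3, -3], so an eigenvector is (1, -1).
For λ=2: (A-λI) row 1 is [3, 0], so an eigenvector is (0, -1).
General solution: c_1e^(5t)(1,-1) + c_2e^(2t)(0,-1).

x(t) = c_1e^(5t), z(t) = -c_1e^(5t) - c_2e^(2t)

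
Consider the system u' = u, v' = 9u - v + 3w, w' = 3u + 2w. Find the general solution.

Coefficient matrix A = [[1, 0, 0], [9, -1, 3], [3, 0, 2]].
det(A - λI) = 0 gives eigenvalues λ = 1, -1, 2.
For λ=1: eigenvector (1,0,-3).
For λ=-1: eigenvector (0,1,0).
For λ=2: eigenvector (0,1,1).
General solution: C_1e^(t)(1,0,-3) + C_2e^(-t)(0,1,0) + C_3e^(2t)(0,1,1).

u(t) = C_1e^(t), v(t) = C_2e^(-t) + C_3e^(2t), w(t) = -3C_1e^(t) + C_3e^(2t)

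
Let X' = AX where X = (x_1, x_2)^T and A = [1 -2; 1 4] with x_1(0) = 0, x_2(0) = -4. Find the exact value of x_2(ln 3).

-180

A = [[1,-2],[1,4]]; eigenvalues λ = 3, 2.
Eigenvectors: (-1,1) for λ=3, (-2,1) for λ=2.
From the initial condition, c_1 = -8, c_2 = 4.
x_2(ln 3) = (-8)(3^3)(1) + (4)(3^2)(1) = -180.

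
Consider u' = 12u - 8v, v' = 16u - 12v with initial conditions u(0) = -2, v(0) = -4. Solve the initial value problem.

Coefficient matrix A = [[12, -8], [16, -12]].
Characteristic polynomial det(A - λI) = λ^2 - 16 = 0.
Eigenvalues λ = -4, 4.
For λ=-4: (A-λI) row 1 is [16, -8], so an eigenvector is (1, 2).
For λ=4: (A-λI) row 1 is [8, -8], so an eigenvector is (-1, -1).
General solution: c_1e^(-4t)(1,2) + c_2e^(4t)(-1,-1).
Applying u(0)=-2, v(0)=-4 gives c_1=-2, c_2=0.

u(t) = -2e^(-4t), v(t) = -4e^(-4t)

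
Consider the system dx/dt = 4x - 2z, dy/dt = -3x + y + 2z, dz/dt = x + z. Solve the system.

Coefficient matrix A = [[4, 0, -2], [-3, 1, 2], [1, 0, 1]].
det(A - λI) = 0 gives eigenvalues λ = 2, 1, 3.
For λ=2: eigenvector (-1,1,-1).
For λ=1: eigenvector (0,1,0).
For λ=3: eigenvector (2,-2,1).
General solution: K_1e^(2t)(-1,1,-1) + K_2e^(t)(0,1,0) + K_3e^(3t)(2,-2,1).

x(t) = -K_1e^(2t) + 2K_3e^(3t), y(t) = K_1e^(2t) + K_2e^(t) - 2K_3e^(3t), z(t) = -K_1e^(2t) + K_3e^(3t)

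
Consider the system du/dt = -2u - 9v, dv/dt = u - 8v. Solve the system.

u(t) = -3C_1e^(-5t) - 3C_2te^(-5t) + 2C_2e^(-5t), v(t) = -C_1e^(-5t) - C_2te^(-5t) + C_2e^(-5t)

Coefficient matrix A = [[-2, -9], [1, -8]].
Characteristic polynomial det(A - λI) = λ^2 + 10λ + 25 = 0.
Single eigenvalue λ = -5 with algebraic multiplicity 2.
Eigenvector v = (-3,-1); generalized eigenvector w with (A-λI)w=v is (2,1).
General solution: e^(-5t)[C_1·v + C_2·(t·v + w)].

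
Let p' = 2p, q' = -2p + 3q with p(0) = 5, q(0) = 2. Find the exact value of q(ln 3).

A = [[2,0],[-2,3]]; eigenvalues λ = 2, 3.
Eigenvectors: (1,2) for λ=2, (0,1) for λ=3.
From the initial condition, c_1 = 5, c_2 = -8.
q(ln 3) = (5)(3^2)(2) + (-8)(3^3)(1) = -126.

-126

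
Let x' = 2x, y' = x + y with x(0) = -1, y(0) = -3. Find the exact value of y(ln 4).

-24

A = [[2,0],[1,1]]; eigenvalues λ = 1, 2.
Eigenvectors: (0,1) for λ=1, (-1,-1) for λ=2.
From the initial condition, c_1 = -2, c_2 = 1.
y(ln 4) = (-2)(4^1)(1) + (1)(4^2)(-1) = -24.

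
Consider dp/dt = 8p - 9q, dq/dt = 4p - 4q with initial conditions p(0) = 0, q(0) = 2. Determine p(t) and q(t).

p(t) = -18te^(2t), q(t) = -12te^(2t) + 2e^(2t)

Coefficient matrix A = [[8, -9], [4, -4]].
Characteristic polynomial det(A - λI) = λ^2 - 4λ + 4 = 0.
Single eigenvalue λ = 2 with algebraic multiplicity 2.
Eigenvector v = (-3,-2); generalized eigenvector w with (A-λI)w=v is (1,1).
General solution: e^(2t)[C_1·v + C_2·(t·v + w)].
Applying p(0)=0, q(0)=2 gives C_1=2, C_2=6.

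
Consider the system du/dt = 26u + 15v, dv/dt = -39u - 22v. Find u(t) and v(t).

Coefficient matrix A = [[26, 15], [-39, -22]].
Characteristic polynomial det(A - λI) = λ^2 - 4λ + 13 = 0.
Eigenvalues λ = 2 ± 3i (complex conjugate pair).
For λ=2+3i: an eigenvector is (-1,2) - i(2,-3) = (-1 - 2i, 2 + 3i).
A real fundamental pair from Re and Im of e^((2+3i)t)v: X_1 = e^(2t)(cos(3t)·(-1,2) + sin(3t)·(2,-3)), X_2 = e^(2t)(sin(3t)·(-1,2) - cos(3t)·(2,-3)).
General solution: K_1X_1 + K_2X_2.

u(t) = 2K_1e^(2t)sin(3t) - K_1e^(2t)cos(3t) - K_2e^(2t)sin(3t) - 2K_2e^(2t)cos(3t), v(t) = -3K_1e^(2t)sin(3t) + 2K_1e^(2t)cos(3t) + 2K_2e^(2t)sin(3t) + 3K_2e^(2t)cos(3t)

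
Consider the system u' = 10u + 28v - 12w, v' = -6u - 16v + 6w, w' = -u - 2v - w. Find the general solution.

u(t) = K_1e^(-2t) - 2K_2e^(-4t) - 4K_3e^(-t), v(t) = K_2e^(-4t) + 2K_3e^(-t), w(t) = K_1e^(-2t) + K_3e^(-t)

Coefficient matrix A = [[10, 28, -12], [-6, -16, 6], [-1, -2, -1]].
det(A - λI) = 0 gives eigenvalues λ = -2, -4, -1.
For λ=-2: eigenvector (1,0,1).
For λ=-4: eigenvector (-2,1,0).
For λ=-1: eigenvector (-4,2,1).
General solution: K_1e^(-2t)(1,0,1) + K_2e^(-4t)(-2,1,0) + K_3e^(-t)(-4,2,1).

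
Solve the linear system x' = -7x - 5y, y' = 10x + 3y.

Coefficient matrix A = [[-7, -5], [10, 3]].
Characteristic polynomial det(A - λI) = λ^2 + 4λ + 29 = 0.
Eigenvalues λ = -2 ± 5i (complex conjugate pair).
For λ=-2+5i: an eigenvector is (0,1) - i(-1,1) = (0 + i, 1 - i).
A real fundamental pair from Re and Im of e^((-2+5i)t)v: X_1 = e^(-2t)(cos(5t)·(0,1) + sin(5t)·(-1,1)), X_2 = e^(-2t)(sin(5t)·(0,1) - cos(5t)·(-1,1)).
General solution: K_1X_1 + K_2X_2.

x(t) = -K_1e^(-2t)sin(5t) + K_2e^(-2t)cos(5t), y(t) = K_1e^(-2t)sin(5t) + K_1e^(-2t)cos(5t) + K_2e^(-2t)sin(5t) - K_2e^(-2t)cos(5t)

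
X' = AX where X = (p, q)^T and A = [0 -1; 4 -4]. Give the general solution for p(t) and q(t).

p(t) = -K_1e^(-2t) - K_2te^(-2t), q(t) = -2K_1e^(-2t) - 2K_2te^(-2t) + K_2e^(-2t)

Coefficient matrix A = [[0, -1], [4, -4]].
Characteristic polynomial det(A - λI) = λ^2 + 4λ + 4 = 0.
Single eigenvalue λ = -2 with algebraic multiplicity 2.
Eigenvector v = (-1,-2); generalized eigenvector w with (A-λI)w=v is (0,1).
General solution: e^(-2t)[K_1·v + K_2·(t·v + w)].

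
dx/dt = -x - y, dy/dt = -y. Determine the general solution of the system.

Coefficient matrix A = [[-1, -1], [0, -1]].
Characteristic polynomial det(A - λI) = λ^2 + 2λ + 1 = 0.
Single eigenvalue λ = -1 with algebraic multiplicity 2.
Eigenvector v = (-1,0); generalized eigenvector w with (A-λI)w=v is (3,1).
General solution: e^(-t)[K_1·v + K_2·(t·v + w)].

x(t) = -K_1e^(-t) - K_2te^(-t) + 3K_2e^(-t), y(t) = K_2e^(-t)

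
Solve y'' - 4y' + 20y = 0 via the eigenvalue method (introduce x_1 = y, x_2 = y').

y(t) = K_1e^(2t)cos(4t) + K_2e^(2t)sin(4t)

Let x_1 = y, x_2 = y'. Then x_1' = x_2 and x_2' = -20x_1 + 4x_2.
A = [[0,1],[-20,4]]; det(A-λI) = λ^2 - 4λ + 20.
Eigenvalues λ = 2 ± 4i.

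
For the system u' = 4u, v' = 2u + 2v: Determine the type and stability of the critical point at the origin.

A = [[4,0],[2,2]]; det(A-λI) = λ^2 - 6λ + 8.
λ = 4, 2: both positive.

unstable node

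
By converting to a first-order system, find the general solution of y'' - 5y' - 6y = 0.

y(t) = c_1e^(-t) + c_2e^(6t)

Let x_1 = y, x_2 = y'. Then x_1' = x_2 and x_2' = 6x_1 + 5x_2.
A = [[0,1],[6,5]]; det(A-λI) = λ^2 - 5λ - 6.
Eigenvalues λ = -1, 6 with eigenvectors (1,-1), (1,6).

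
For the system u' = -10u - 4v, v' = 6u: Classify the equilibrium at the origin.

A = [[-10,-4],[6,0]]; det(A-λI) = λ^2 + 10λ + 24.
λ = -4, -6: both negative.

stable node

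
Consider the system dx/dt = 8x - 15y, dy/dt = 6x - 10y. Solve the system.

x(t) = K_1e^(-t)sin(3t) + 2K_1e^(-t)cos(3t) + 2K_2e^(-t)sin(3t) - K_2e^(-t)cos(3t), y(t) = K_1e^(-t)sin(3t) + K_1e^(-t)cos(3t) + K_2e^(-t)sin(3t) - K_2e^(-t)cos(3t)

Coefficient matrix A = [[8, -15], [6, -10]].
Characteristic polynomial det(A - λI) = λ^2 + 2λ + 10 = 0.
Eigenvalues λ = -1 ± 3i (complex conjugate pair).
For λ=-1+3i: an eigenvector is (2,1) - i(1,1) = (2 - i, 1 - i).
A real fundamental pair from Re and Im of e^((-1+3i)t)v: X_1 = e^(-t)(cos(3t)·(2,1) + sin(3t)·(1,1)), X_2 = e^(-t)(sin(3t)·(2,1) - cos(3t)·(1,1)).
General solution: K_1X_1 + K_2X_2.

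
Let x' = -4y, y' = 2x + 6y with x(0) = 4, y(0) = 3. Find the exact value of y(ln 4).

A = [[0,-4],[2,6]]; eigenvalues λ = 4, 2.
Eigenvectors: (1,-1) for λ=4, (2,-1) for λ=2.
From the initial condition, c_1 = -10, c_2 = 7.
y(ln 4) = (-10)(4^4)(-1) + (7)(4^2)(-1) = 2448.

2448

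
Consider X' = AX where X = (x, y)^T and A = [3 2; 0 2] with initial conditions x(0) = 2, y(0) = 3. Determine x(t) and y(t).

x(t) = 8e^(3t) - 6e^(2t), y(t) = 3e^(2t)

Coefficient matrix A = [[3, 2], [0, 2]].
Characteristic polynomial det(A - λI) = λ^2 - 5λ + 6 = 0.
Eigenvalues λ = 2, 3.
For λ=2: (A-λI) row 1 is [1, 2], so an eigenvector is (-2, 1).
For λ=3: (A-λI) row 1 is [0, 2], so an eigenvector is (1, 0).
General solution: K_1e^(2t)(-2,1) + K_2e^(3t)(1,0).
Applying x(0)=2, y(0)=3 gives K_1=3, K_2=8.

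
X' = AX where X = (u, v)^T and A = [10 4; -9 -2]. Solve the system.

Coefficient matrix A = [[10, 4], [-9, -2]].
Characteristic polynomial det(A - λI) = λ^2 - 8λ + 16 = 0.
Single eigenvalue λ = 4 with algebraic multiplicity 2.
Eigenvector v = (2,-3); generalized eigenvector w with (A-λI)w=v is (1,-1).
General solution: e^(4t)[K_1·v + K_2·(t·v + w)].

u(t) = 2K_1e^(4t) + 2K_2te^(4t) + K_2e^(4t), v(t) = -3K_1e^(4t) - 3K_2te^(4t) - K_2e^(4t)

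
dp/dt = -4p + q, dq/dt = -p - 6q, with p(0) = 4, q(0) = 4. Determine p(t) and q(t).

p(t) = 8te^(-5t) + 4e^(-5t), q(t) = -8te^(-5t) + 4e^(-5t)

Coefficient matrix A = [[-4, 1], [-1, -6]].
Characteristic polynomial det(A - λI) = λ^2 + 10λ + 25 = 0.
Single eigenvalue λ = -5 with algebraic multiplicity 2.
Eigenvector v = (1,-1); generalized eigenvector w with (A-λI)w=v is (-2,3).
General solution: e^(-5t)[C_1·v + C_2·(t·v + w)].
Applying p(0)=4, q(0)=4 gives C_1=20, C_2=8.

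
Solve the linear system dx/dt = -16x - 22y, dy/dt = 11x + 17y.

Coefficient matrix A = [[-16, -22], [11, 17]].
Characteristic polynomial det(A - λI) = λ^2 - λ - 30 = 0.
Eigenvalues λ = -5, 6.
For λ=-5: (A-λI) row 1 is [-11, -22], so an eigenvector is (2, -1).
For λ=6: (A-λI) row 1 is [-22, -22], so an eigenvector is (-1, 1).
General solution: C_1e^(-5t)(2,-1) + C_2e^(6t)(-1,1).

x(t) = 2C_1e^(-5t) - C_2e^(6t), y(t) = -C_1e^(-5t) + C_2e^(6t)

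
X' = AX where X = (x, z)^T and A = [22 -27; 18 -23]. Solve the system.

Coefficient matrix A = [[22, -27], [18, -23]].
Characteristic polynomial det(A - λI) = λ^2 + λ - 20 = 0.
Eigenvalues λ = -5, 4.
For λ=-5: (A-λI) row 1 is [27, -27], so an eigenvector is (-1, -1).
For λ=4: (A-λI) row 1 is [18, -27], so an eigenvector is (3, 2).
General solution: C_1e^(-5t)(-1,-1) + C_2e^(4t)(3,2).

x(t) = -C_1e^(-5t) + 3C_2e^(4t), z(t) = -C_1e^(-5t) + 2C_2e^(4t)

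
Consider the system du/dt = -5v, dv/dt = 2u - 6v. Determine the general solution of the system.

Coefficient matrix A = [[0, -5], [2, -6]].
Characteristic polynomial det(A - λI) = λ^2 + 6λ + 10 = 0.
Eigenvalues λ = -3 ± i (complex conjugate pair).
For λ=-3+i: an eigenvector is (2,1) - i(1,1) = (2 - i, 1 - i).
A real fundamental pair from Re and Im of e^((-3+i)t)v: X_1 = e^(-3t)(cos(t)·(2,1) + sin(t)·(1,1)), X_2 = e^(-3t)(sin(t)·(2,1) - cos(t)·(1,1)).
General solution: c_1X_1 + c_2X_2.

u(t) = c_1e^(-3t)sin(t) + 2c_1e^(-3t)cos(t) + 2c_2e^(-3t)sin(t) - c_2e^(-3t)cos(t), v(t) = c_1e^(-3t)sin(t) + c_1e^(-3t)cos(t) + c_2e^(-3t)sin(t) - c_2e^(-3t)cos(t)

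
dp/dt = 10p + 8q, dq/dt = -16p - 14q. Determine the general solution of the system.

Coefficient matrix A = [[10, 8], [-16, -14]].
Characteristic polynomial det(A - λI) = λ^2 + 4λ - 12 = 0.
Eigenvalues λ = 2, -6.
For λ=2: (A-λI) row 1 is [8, 8], so an eigenvector is (-1, 1).
For λ=-6: (A-λI) row 1 is [16, 8], so an eigenvector is (1, -2).
General solution: c_1e^(2t)(-1,1) + c_2e^(-6t)(1,-2).

p(t) = -c_1e^(2t) + c_2e^(-6t), q(t) = c_1e^(2t) - 2c_2e^(-6t)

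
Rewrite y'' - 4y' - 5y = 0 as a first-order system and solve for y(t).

Let x_1 = y, x_2 = y'. Then x_1' = x_2 and x_2' = 5x_1 + 4x_2.
A = [[0,1],[5,4]]; det(A-λI) = λ^2 - 4λ - 5.
Eigenvalues λ = -1, 5 with eigenvectors (1,-1), (1,5).

y(t) = C_1e^(-t) + C_2e^(5t)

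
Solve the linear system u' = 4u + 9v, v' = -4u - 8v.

u(t) = 3K_1e^(-2t) + 3K_2te^(-2t) + 2K_2e^(-2t), v(t) = -2K_1e^(-2t) - 2K_2te^(-2t) - K_2e^(-2t)

Coefficient matrix A = [[4, 9], [-4, -8]].
Characteristic polynomial det(A - λI) = λ^2 + 4λ + 4 = 0.
Single eigenvalue λ = -2 with algebraic multiplicity 2.
Eigenvector v = (3,-2); generalized eigenvector w with (A-λI)w=v is (2,-1).
General solution: e^(-2t)[K_1·v + K_2·(t·v + w)].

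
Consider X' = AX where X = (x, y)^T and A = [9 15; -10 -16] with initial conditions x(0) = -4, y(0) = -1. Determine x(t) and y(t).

Coefficient matrix A = [[9, 15], [-10, -16]].
Characteristic polynomial det(A - λI) = λ^2 + 7λ + 6 = 0.
Eigenvalues λ = -1, -6.
For λ=-1: (A-λI) row 1 is [10, 15], so an eigenvector is (3, -2).
For λ=-6: (A-λI) row 1 is [15, 15], so an eigenvector is (1, -1).
General solution: C_1e^(-t)(3,-2) + C_2e^(-6t)(1,-1).
Applying x(0)=-4, y(0)=-1 gives C_1=-5, C_2=11.

x(t) = -15e^(-t) + 11e^(-6t), y(t) = 10e^(-t) - 11e^(-6t)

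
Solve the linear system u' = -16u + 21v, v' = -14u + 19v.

u(t) = 3K_1e^(-2t) + K_2e^(5t), v(t) = 2K_1e^(-2t) + K_2e^(5t)

Coefficient matrix A = [[-16, 21], [-14, 19]].
Characteristic polynomial det(A - λI) = λ^2 - 3λ - 10 = 0.
Eigenvalues λ = -2, 5.
For λ=-2: (A-λI) row 1 is [-14, 21], so an eigenvector is (3, 2).
For λ=5: (A-λI) row 1 is [-21, 21], so an eigenvector is (1, 1).
General solution: K_1e^(-2t)(3,2) + K_2e^(5t)(1,1).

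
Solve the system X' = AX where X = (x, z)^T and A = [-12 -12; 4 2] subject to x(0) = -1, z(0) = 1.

x(t) = -3e^(-4t) + 2e^(-6t), z(t) = 2e^(-4t) - e^(-6t)

Coefficient matrix A = [[-12, -12], [4, 2]].
Characteristic polynomial det(A - λI) = λ^2 + 10λ + 24 = 0.
Eigenvalues λ = -4, -6.
For λ=-4: (A-λI) row 1 is [-8, -12], so an eigenvector is (-3, 2).
For λ=-6: (A-λI) row 1 is [-6, -12], so an eigenvector is (-2, 1).
General solution: K_1e^(-4t)(-3,2) + K_2e^(-6t)(-2,1).
Applying x(0)=-1, z(0)=1 gives K_1=1, K_2=-1.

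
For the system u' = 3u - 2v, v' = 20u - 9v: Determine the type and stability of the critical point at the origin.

A = [[3,-2],[20,-9]]; det(A-λI) = λ^2 + 6λ + 13.
λ = -3 ± 2i: negative real part.

stable spiral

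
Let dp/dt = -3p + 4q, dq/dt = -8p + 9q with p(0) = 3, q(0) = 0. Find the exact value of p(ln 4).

-3048

A = [[-3,4],[-8,9]]; eigenvalues λ = 5, 1.
Eigenvectors: (1,2) for λ=5, (-1,-1) for λ=1.
From the initial condition, c_1 = -3, c_2 = -6.
p(ln 4) = (-3)(4^5)(1) + (-6)(4^1)(-1) = -3048.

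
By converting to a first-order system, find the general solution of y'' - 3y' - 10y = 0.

Let x_1 = y, x_2 = y'. Then x_1' = x_2 and x_2' = 10x_1 + 3x_2.
A = [[0,1],[10,3]]; det(A-λI) = λ^2 - 3λ - 10.
Eigenvalues λ = -2, 5 with eigenvectors (1,-2), (1,5).

y(t) = K_1e^(-2t) + K_2e^(5t)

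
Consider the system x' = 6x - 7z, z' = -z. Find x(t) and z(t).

x(t) = C_1e^(-t) - C_2e^(6t), z(t) = C_1e^(-t)

Coefficient matrix A = [[6, -7], [0, -1]].
Characteristic polynomial det(A - λI) = λ^2 - 5λ - 6 = 0.
Eigenvalues λ = -1, 6.
For λ=-1: (A-λI) row 1 is [7, -7], so an eigenvector is (1, 1).
For λ=6: (A-λI) row 1 is [0, -7], so an eigenvector is (-1, 0).
General solution: C_1e^(-t)(1,1) + C_2e^(6t)(-1,0).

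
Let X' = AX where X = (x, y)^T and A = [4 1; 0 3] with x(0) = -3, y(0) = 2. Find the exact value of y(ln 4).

128

A = [[4,1],[0,3]]; eigenvalues λ = 3, 4.
Eigenvectors: (1,-1) for λ=3, (-1,0) for λ=4.
From the initial condition, c_1 = -2, c_2 = 1.
y(ln 4) = (-2)(4^3)(-1) + (1)(4^4)(0) = 128.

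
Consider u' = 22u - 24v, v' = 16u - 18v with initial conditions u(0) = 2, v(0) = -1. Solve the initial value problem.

u(t) = 9e^(6t) - 7e^(-2t), v(t) = 6e^(6t) - 7e^(-2t)

Coefficient matrix A = [[22, -24], [16, -18]].
Characteristic polynomial det(A - λI) = λ^2 - 4λ - 12 = 0.
Eigenvalues λ = -2, 6.
For λ=-2: (A-λI) row 1 is [24, -24], so an eigenvector is (1, 1).
For λ=6: (A-λI) row 1 is [16, -24], so an eigenvector is (-3, -2).
General solution: C_1e^(-2t)(1,1) + C_2e^(6t)(-3,-2).
Applying u(0)=2, v(0)=-1 gives C_1=-7, C_2=-3.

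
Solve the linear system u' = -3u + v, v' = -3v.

Coefficient matrix A = [[-3, 1], [0, -3]].
Characteristic polynomial det(A - λI) = λ^2 + 6λ + 9 = 0.
Single eigenvalue λ = -3 with algebraic multiplicity 2.
Eigenvector v = (1,0); generalized eigenvector w with (A-λI)w=v is (-1,1).
General solution: e^(-3t)[c_1·v + c_2·(t·v + w)].

u(t) = c_1e^(-3t) + c_2te^(-3t) - c_2e^(-3t), v(t) = c_2e^(-3t)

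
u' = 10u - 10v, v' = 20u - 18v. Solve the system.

u(t) = -c_1e^(-4t)sin(2t) + 2c_1e^(-4t)cos(2t) + 2c_2e^(-4t)sin(2t) + c_2e^(-4t)cos(2t), v(t) = -c_1e^(-4t)sin(2t) + 3c_1e^(-4t)cos(2t) + 3c_2e^(-4t)sin(2t) + c_2e^(-4t)cos(2t)

Coefficient matrix A = [[10, -10], [20, -18]].
Characteristic polynomial det(A - λI) = λ^2 + 8λ + 20 = 0.
Eigenvalues λ = -4 ± 2i (complex conjugate pair).
For λ=-4+2i: an eigenvector is (2,3) - i(-1,-1) = (2 + i, 3 + i).
A real fundamental pair from Re and Im of e^((-4+2i)t)v: X_1 = e^(-4t)(cos(2t)·(2,3) + sin(2t)·(-1,-1)), X_2 = e^(-4t)(sin(2t)·(2,3) - cos(2t)·(-1,-1)).
General solution: c_1X_1 + c_2X_2.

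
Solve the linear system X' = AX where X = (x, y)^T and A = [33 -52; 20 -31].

Coefficient matrix A = [[33, -52], [20, -31]].
Characteristic polynomial det(A - λI) = λ^2 - 2λ + 17 = 0.
Eigenvalues λ = 1 ± 4i (complex conjugate pair).
For λ=1+4i: an eigenvector is (2,1) - i(3,2) = (2 - 3i, 1 - 2i).
A real fundamental pair from Re and Im of e^((1+4i)t)v: X_1 = e^(t)(cos(4t)·(2,1) + sin(4t)·(3,2)), X_2 = e^(t)(sin(4t)·(2,1) - cos(4t)·(3,2)).
General solution: C_1X_1 + C_2X_2.

x(t) = 3C_1e^(t)sin(4t) + 2C_1e^(t)cos(4t) + 2C_2e^(t)sin(4t) - 3C_2e^(t)cos(4t), y(t) = 2C_1e^(t)sin(4t) + C_1e^(t)cos(4t) + C_2e^(t)sin(4t) - 2C_2e^(t)cos(4t)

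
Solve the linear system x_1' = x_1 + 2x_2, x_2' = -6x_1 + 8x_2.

x_1(t) = -2c_1e^(4t) + c_2e^(5t), x_2(t) = -3c_1e^(4t) + 2c_2e^(5t)

Coefficient matrix A = [[1, 2], [-6, 8]].
Characteristic polynomial det(A - λI) = λ^2 - 9λ + 20 = 0.
Eigenvalues λ = 4, 5.
For λ=4: (A-λI) row 1 is [-3, 2], so an eigenvector is (-2, -3).
For λ=5: (A-λI) row 1 is [-4, 2], so an eigenvector is (1, 2).
General solution: c_1e^(4t)(-2,-3) + c_2e^(5t)(1,2).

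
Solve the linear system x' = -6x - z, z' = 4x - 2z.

Coefficient matrix A = [[-6, -1], [4, -2]].
Characteristic polynomial det(A - λI) = λ^2 + 8λ + 16 = 0.
Single eigenvalue λ = -4 with algebraic multiplicity 2.
Eigenvector v = (1,-2); generalized eigenvector w with (A-λI)w=v is (-1,1).
General solution: e^(-4t)[c_1·v + c_2·(t·v + w)].

x(t) = c_1e^(-4t) + c_2te^(-4t) - c_2e^(-4t), z(t) = -2c_1e^(-4t) - 2c_2te^(-4t) + c_2e^(-4t)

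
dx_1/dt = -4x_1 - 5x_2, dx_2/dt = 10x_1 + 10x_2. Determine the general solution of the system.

x_1(t) = K_1e^(3t)sin(t) + 2K_1e^(3t)cos(t) + 2K_2e^(3t)sin(t) - K_2e^(3t)cos(t), x_2(t) = -K_1e^(3t)sin(t) - 3K_1e^(3t)cos(t) - 3K_2e^(3t)sin(t) + K_2e^(3t)cos(t)

Coefficient matrix A = [[-4, -5], [10, 10]].
Characteristic polynomial det(A - λI) = λ^2 - 6λ + 10 = 0.
Eigenvalues λ = 3 ± i (complex conjugate pair).
For λ=3+i: an eigenvector is (2,-3) - i(1,-1) = (2 - i, -3 + i).
A real fundamental pair from Re and Im of e^((3+i)t)v: X_1 = e^(3t)(cos(t)·(2,-3) + sin(t)·(1,-1)), X_2 = e^(3t)(sin(t)·(2,-3) - cos(t)·(1,-1)).
General solution: K_1X_1 + K_2X_2.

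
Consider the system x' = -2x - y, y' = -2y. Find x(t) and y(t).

x(t) = -K_1e^(-2t) - K_2te^(-2t) + 3K_2e^(-2t), y(t) = K_2e^(-2t)

Coefficient matrix A = [[-2, -1], [0, -2]].
Characteristic polynomial det(A - λI) = λ^2 + 4λ + 4 = 0.
Single eigenvalue λ = -2 with algebraic multiplicity 2.
Eigenvector v = (-1,0); generalized eigenvector w with (A-λI)w=v is (3,1).
General solution: e^(-2t)[K_1·v + K_2·(t·v + w)].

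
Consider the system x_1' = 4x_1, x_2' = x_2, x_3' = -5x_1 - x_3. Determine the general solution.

x_1(t) = C_1e^(4t), x_2(t) = C_2e^(t), x_3(t) = -C_1e^(4t) + C_3e^(-t)

Coefficient matrix A = [[4, 0, 0], [0, 1, 0], [-5, 0, -1]].
det(A - λI) = 0 gives eigenvalues λ = 4, 1, -1.
For λ=4: eigenvector (1,0,-1).
For λ=1: eigenvector (0,1,0).
For λ=-1: eigenvector (0,0,1).
General solution: C_1e^(4t)(1,0,-1) + C_2e^(t)(0,1,0) + C_3e^(-t)(0,0,1).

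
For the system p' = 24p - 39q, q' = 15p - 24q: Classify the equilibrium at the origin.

A = [[24,-39],[15,-24]]; det(A-λI) = λ^2 + 9.
λ = 0 ± 3i: zero real part.

center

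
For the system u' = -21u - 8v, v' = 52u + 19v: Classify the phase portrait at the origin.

stable spiral

A = [[-21,-8],[52,19]]; det(A-λI) = λ^2 + 2λ + 17.
λ = -1 ± 4i: negative real part.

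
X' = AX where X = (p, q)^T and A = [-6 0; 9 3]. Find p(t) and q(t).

p(t) = -C_1e^(-6t), q(t) = C_1e^(-6t) - C_2e^(3t)

Coefficient matrix A = [[-6, 0], [9, 3]].
Characteristic polynomial det(A - λI) = λ^2 + 3λ - 18 = 0.
Eigenvalues λ = -6, 3.
For λ=-6: (A-λI) row 2 is [9, 9], so an eigenvector is (-1, 1).
For λ=3: (A-λI) row 1 is [-9, 0], so an eigenvector is (0, -1).
General solution: C_1e^(-6t)(-1,1) + C_2e^(3t)(0,-1).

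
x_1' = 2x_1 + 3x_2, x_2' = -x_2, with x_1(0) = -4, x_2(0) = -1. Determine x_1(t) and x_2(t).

Coefficient matrix A = [[2, 3], [0, -1]].
Characteristic polynomial det(A - λI) = λ^2 - λ - 2 = 0.
Eigenvalues λ = 2, -1.
For λ=2: (A-λI) row 1 is [0, 3], so an eigenvector is (1, 0).
For λ=-1: (A-λI) row 1 is [3, 3], so an eigenvector is (1, -1).
General solution: C_1e^(2t)(1,0) + C_2e^(-t)(1,-1).
Applying x_1(0)=-4, x_2(0)=-1 gives C_1=-5, C_2=1.

x_1(t) = -5e^(2t) + e^(-t), x_2(t) = -e^(-t)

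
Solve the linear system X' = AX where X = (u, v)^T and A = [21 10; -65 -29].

Coefficient matrix A = [[21, 10], [-65, -29]].
Characteristic polynomial det(A - λI) = λ^2 + 8λ + 41 = 0.
Eigenvalues λ = -4 ± 5i (complex conjugate pair).
For λ=-4+5i: an eigenvector is (1,-2) - i(1,-3) = (1 - i, -2 + 3i).
A real fundamental pair from Re and Im of e^((-4+5i)t)v: X_1 = e^(-4t)(cos(5t)·(1,-2) + sin(5t)·(1,-3)), X_2 = e^(-4t)(sin(5t)·(1,-2) - cos(5t)·(1,-3)).
General solution: K_1X_1 + K_2X_2.

u(t) = K_1e^(-4t)sin(5t) + K_1e^(-4t)cos(5t) + K_2e^(-4t)sin(5t) - K_2e^(-4t)cos(5t), v(t) = -3K_1e^(-4t)sin(5t) - 2K_1e^(-4t)cos(5t) - 2K_2e^(-4t)sin(5t) + 3K_2e^(-4t)cos(5t)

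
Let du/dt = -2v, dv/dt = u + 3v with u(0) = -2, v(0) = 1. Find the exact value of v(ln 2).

2

A = [[0,-2],[1,3]]; eigenvalues λ = 2, 1.
Eigenvectors: (1,-1) for λ=2, (2,-1) for λ=1.
From the initial condition, c_1 = 0, c_2 = -1.
v(ln 2) = (0)(2^2)(-1) + (-1)(2^1)(-1) = 2.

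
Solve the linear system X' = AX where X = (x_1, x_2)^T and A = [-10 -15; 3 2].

Coefficient matrix A = [[-10, -15], [3, 2]].
Characteristic polynomial det(A - λI) = λ^2 + 8λ + 25 = 0.
Eigenvalues λ = -4 ± 3i (complex conjugate pair).
For λ=-4+3i: an eigenvector is (1,0) - i(-2,1) = (1 + 2i, 0 - i).
A real fundamental pair from Re and Im of e^((-4+3i)t)v: X_1 = e^(-4t)(cos(3t)·(1,0) + sin(3t)·(-2,1)), X_2 = e^(-4t)(sin(3t)·(1,0) - cos(3t)·(-2,1)).
General solution: C_1X_1 + C_2X_2.

x_1(t) = -2C_1e^(-4t)sin(3t) + C_1e^(-4t)cos(3t) + C_2e^(-4t)sin(3t) + 2C_2e^(-4t)cos(3t), x_2(t) = C_1e^(-4t)sin(3t) - C_2e^(-4t)cos(3t)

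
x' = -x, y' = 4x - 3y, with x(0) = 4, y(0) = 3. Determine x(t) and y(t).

Coefficient matrix A = [[-1, 0], [4, -3]].
Characteristic polynomial det(A - λI) = λ^2 + 4λ + 3 = 0.
Eigenvalues λ = -3, -1.
For λ=-3: (A-λI) row 1 is [2, 0], so an eigenvector is (0, 1).
For λ=-1: (A-λI) row 2 is [4, -2], so an eigenvector is (1, 2).
General solution: C_1e^(-3t)(0,1) + C_2e^(-t)(1,2).
Applying x(0)=4, y(0)=3 gives C_1=-5, C_2=4.

x(t) = 4e^(-t), y(t) = 8e^(-t) - 5e^(-3t)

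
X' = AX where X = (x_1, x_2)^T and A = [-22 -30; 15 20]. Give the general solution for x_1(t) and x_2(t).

Coefficient matrix A = [[-22, -30], [15, 20]].
Characteristic polynomial det(A - λI) = λ^2 + 2λ + 10 = 0.
Eigenvalues λ = -1 ± 3i (complex conjugate pair).
For λ=-1+3i: an eigenvector is (3,-2) - i(-1,1) = (3 + i, -2 - i).
A real fundamental pair from Re and Im of e^((-1+3i)t)v: X_1 = e^(-t)(cos(3t)·(3,-2) + sin(3t)·(-1,1)), X_2 = e^(-t)(sin(3t)·(3,-2) - cos(3t)·(-1,1)).
General solution: c_1X_1 + c_2X_2.

x_1(t) = -c_1e^(-t)sin(3t) + 3c_1e^(-t)cos(3t) + 3c_2e^(-t)sin(3t) + c_2e^(-t)cos(3t), x_2(t) = c_1e^(-t)sin(3t) - 2c_1e^(-t)cos(3t) - 2c_2e^(-t)sin(3t) - c_2e^(-t)cos(3t)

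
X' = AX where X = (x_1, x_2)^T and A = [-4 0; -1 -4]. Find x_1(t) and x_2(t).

x_1(t) = -K_2e^(-4t), x_2(t) = K_1e^(-4t) + K_2te^(-4t)

Coefficient matrix A = [[-4, 0], [-1, -4]].
Characteristic polynomial det(A - λI) = λ^2 + 8λ + 16 = 0.
Single eigenvalue λ = -4 with algebraic multiplicity 2.
Eigenvector v = (0,1); generalized eigenvector w with (A-λI)w=v is (-1,0).
General solution: e^(-4t)[K_1·v + K_2·(t·v + w)].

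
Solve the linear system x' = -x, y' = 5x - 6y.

x(t) = -c_2e^(-t), y(t) = c_1e^(-6t) - c_2e^(-t)

Coefficient matrix A = [[-1, 0], [5, -6]].
Characteristic polynomial det(A - λI) = λ^2 + 7λ + 6 = 0.
Eigenvalues λ = -6, -1.
For λ=-6: (A-λI) row 1 is [5, 0], so an eigenvector is (0, 1).
For λ=-1: (A-λI) row 2 is [5, -5], so an eigenvector is (-1, -1).
General solution: c_1e^(-6t)(0,1) + c_2e^(-t)(-1,-1).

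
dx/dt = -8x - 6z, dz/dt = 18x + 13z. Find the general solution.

Coefficient matrix A = [[-8, -6], [18, 13]].
Characteristic polynomial det(A - λI) = λ^2 - 5λ + 4 = 0.
Eigenvalues λ = 1, 4.
For λ=1: (A-λI) row 1 is [-9, -6], so an eigenvector is (2, -3).
For λ=4: (A-λI) row 1 is [-12, -6], so an eigenvector is (-1, 2).
General solution: C_1e^(t)(2,-3) + C_2e^(4t)(-1,2).

x(t) = 2C_1e^(t) - C_2e^(4t), z(t) = -3C_1e^(t) + 2C_2e^(4t)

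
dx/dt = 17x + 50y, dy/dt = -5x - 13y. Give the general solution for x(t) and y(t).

Coefficient matrix A = [[17, 50], [-5, -13]].
Characteristic polynomial det(A - λI) = λ^2 - 4λ + 29 = 0.
Eigenvalues λ = 2 ± 5i (complex conjugate pair).
For λ=2+5i: an eigenvector is (-3,1) - i(1,0) = (-3 - i, 1).
A real fundamental pair from Re and Im of e^((2+5i)t)v: X_1 = e^(2t)(cos(5t)·(-3,1) + sin(5t)·(1,0)), X_2 = e^(2t)(sin(5t)·(-3,1) - cos(5t)·(1,0)).
General solution: C_1X_1 + C_2X_2.

x(t) = C_1e^(2t)sin(5t) - 3C_1e^(2t)cos(5t) - 3C_2e^(2t)sin(5t) - C_2e^(2t)cos(5t), y(t) = C_1e^(2t)cos(5t) + C_2e^(2t)sin(5t)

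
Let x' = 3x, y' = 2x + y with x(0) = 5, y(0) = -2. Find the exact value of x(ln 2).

A = [[3,0],[2,1]]; eigenvalues λ = 1, 3.
Eigenvectors: (0,-1) for λ=1, (1,1) for λ=3.
From the initial condition, c_1 = 7, c_2 = 5.
x(ln 2) = (7)(2^1)(0) + (5)(2^3)(1) = 40.

40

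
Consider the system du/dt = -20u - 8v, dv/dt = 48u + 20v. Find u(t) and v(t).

u(t) = K_1e^(-4t) - K_2e^(4t), v(t) = -2K_1e^(-4t) + 3K_2e^(4t)

Coefficient matrix A = [[-20, -8], [48, 20]].
Characteristic polynomial det(A - λI) = λ^2 - 16 = 0.
Eigenvalues λ = -4, 4.
For λ=-4: (A-λI) row 1 is [-16, -8], so an eigenvector is (1, -2).
For λ=4: (A-λI) row 1 is [-24, -8], so an eigenvector is (-1, 3).
General solution: K_1e^(-4t)(1,-2) + K_2e^(4t)(-1,3).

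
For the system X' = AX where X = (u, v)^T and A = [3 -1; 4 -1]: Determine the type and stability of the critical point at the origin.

A = [[3,-1],[4,-1]]; det(A-λI) = λ^2 - 2λ + 1.
repeated λ = 1 with a single eigenvector.

unstable improper node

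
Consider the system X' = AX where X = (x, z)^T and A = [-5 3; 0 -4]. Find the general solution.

x(t) = -3K_1e^(-4t) - K_2e^(-5t), z(t) = -K_1e^(-4t)

Coefficient matrix A = [[-5, 3], [0, -4]].
Characteristic polynomial det(A - λI) = λ^2 + 9λ + 20 = 0.
Eigenvalues λ = -4, -5.
For λ=-4: (A-λI) row 1 is [-1, 3], so an eigenvector is (-3, -1).
For λ=-5: (A-λI) row 1 is [0, 3], so an eigenvector is (-1, 0).
General solution: K_1e^(-4t)(-3,-1) + K_2e^(-5t)(-1,0).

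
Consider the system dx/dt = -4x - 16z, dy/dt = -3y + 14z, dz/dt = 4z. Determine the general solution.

x(t) = K_2e^(-4t) - 2K_3e^(4t), y(t) = K_1e^(-3t) + 2K_3e^(4t), z(t) = K_3e^(4t)

Coefficient matrix A = [[-4, 0, -16], [0, -3, 14], [0, 0, 4]].
det(A - λI) = 0 gives eigenvalues λ = -3, -4, 4.
For λ=-3: eigenvector (0,1,0).
For λ=-4: eigenvector (1,0,0).
For λ=4: eigenvector (-2,2,1).
General solution: K_1e^(-3t)(0,1,0) + K_2e^(-4t)(1,0,0) + K_3e^(4t)(-2,2,1).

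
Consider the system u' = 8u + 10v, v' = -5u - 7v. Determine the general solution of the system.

u(t) = 2C_1e^(3t) - C_2e^(-2t), v(t) = -C_1e^(3t) + C_2e^(-2t)

Coefficient matrix A = [[8, 10], [-5, -7]].
Characteristic polynomial det(A - λI) = λ^2 - λ - 6 = 0.
Eigenvalues λ = 3, -2.
For λ=3: (A-λI) row 1 is [5, 10], so an eigenvector is (2, -1).
For λ=-2: (A-λI) row 1 is [10, 10], so an eigenvector is (-1, 1).
General solution: C_1e^(3t)(2,-1) + C_2e^(-2t)(-1,1).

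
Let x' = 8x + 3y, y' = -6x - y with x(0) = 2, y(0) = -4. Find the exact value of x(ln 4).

A = [[8,3],[-6,-1]]; eigenvalues λ = 2, 5.
Eigenvectors: (1,-2) for λ=2, (1,-1) for λ=5.
From the initial condition, c_1 = 2, c_2 = 0.
x(ln 4) = (2)(4^2)(1) + (0)(4^5)(1) = 32.

32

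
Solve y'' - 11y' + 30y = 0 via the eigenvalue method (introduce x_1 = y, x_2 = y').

y(t) = c_1e^(6t) + c_2e^(5t)

Let x_1 = y, x_2 = y'. Then x_1' = x_2 and x_2' = -30x_1 + 11x_2.
A = [[0,1],[-30,11]]; det(A-λI) = λ^2 - 11λ + 30.
Eigenvalues λ = 6, 5 with eigenvectors (1,6), (1,5).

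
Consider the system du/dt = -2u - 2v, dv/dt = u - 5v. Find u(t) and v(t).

Coefficient matrix A = [[-2, -2], [1, -5]].
Characteristic polynomial det(A - λI) = λ^2 + 7λ + 12 = 0.
Eigenvalues λ = -4, -3.
For λ=-4: (A-λI) row 1 is [2, -2], so an eigenvector is (1, 1).
For λ=-3: (A-λI) row 1 is [1, -2], so an eigenvector is (-2, -1).
General solution: C_1e^(-4t)(1,1) + C_2e^(-3t)(-2,-1).

u(t) = C_1e^(-4t) - 2C_2e^(-3t), v(t) = C_1e^(-4t) - C_2e^(-3t)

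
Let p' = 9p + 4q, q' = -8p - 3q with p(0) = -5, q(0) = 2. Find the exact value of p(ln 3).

-1935

A = [[9,4],[-8,-3]]; eigenvalues λ = 1, 5.
Eigenvectors: (-1,2) for λ=1, (-1,1) for λ=5.
From the initial condition, c_1 = -3, c_2 = 8.
p(ln 3) = (-3)(3^1)(-1) + (8)(3^5)(-1) = -1935.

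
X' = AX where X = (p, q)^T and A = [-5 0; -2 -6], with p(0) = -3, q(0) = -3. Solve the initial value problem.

p(t) = -3e^(-5t), q(t) = 6e^(-5t) - 9e^(-6t)

Coefficient matrix A = [[-5, 0], [-2, -6]].
Characteristic polynomial det(A - λI) = λ^2 + 11λ + 30 = 0.
Eigenvalues λ = -5, -6.
For λ=-5: (A-λI) row 2 is [-2, -1], so an eigenvector is (-1, 2).
For λ=-6: (A-λI) row 1 is [1, 0], so an eigenvector is (0, 1).
General solution: c_1e^(-5t)(-1,2) + c_2e^(-6t)(0,1).
Applying p(0)=-3, q(0)=-3 gives c_1=3, c_2=-9.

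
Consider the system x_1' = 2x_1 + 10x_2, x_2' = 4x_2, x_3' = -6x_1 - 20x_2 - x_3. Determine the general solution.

x_1(t) = 5K_2e^(4t) + K_3e^(2t), x_2(t) = K_2e^(4t), x_3(t) = K_1e^(-t) - 10K_2e^(4t) - 2K_3e^(2t)

Coefficient matrix A = [[2, 10, 0], [0, 4, 0], [-6, -20, -1]].
det(A - λI) = 0 gives eigenvalues λ = -1, 4, 2.
For λ=-1: eigenvector (0,0,1).
For λ=4: eigenvector (5,1,-10).
For λ=2: eigenvector (1,0,-2).
General solution: K_1e^(-t)(0,0,1) + K_2e^(4t)(5,1,-10) + K_3e^(2t)(1,0,-2).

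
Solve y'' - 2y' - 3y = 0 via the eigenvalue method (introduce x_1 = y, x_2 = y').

y(t) = c_1e^(3t) + c_2e^(-t)

Let x_1 = y, x_2 = y'. Then x_1' = x_2 and x_2' = 3x_1 + 2x_2.
A = [[0,1],[3,2]]; det(A-λI) = λ^2 - 2λ - 3.
Eigenvalues λ = 3, -1 with eigenvectors (1,3), (1,-1).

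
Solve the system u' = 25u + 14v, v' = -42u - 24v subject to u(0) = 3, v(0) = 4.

Coefficient matrix A = [[25, 14], [-42, -24]].
Characteristic polynomial det(A - λI) = λ^2 - λ - 12 = 0.
Eigenvalues λ = 4, -3.
For λ=4: (A-λI) row 1 is [21, 14], so an eigenvector is (-2, 3).
For λ=-3: (A-λI) row 1 is [28, 14], so an eigenvector is (-1, 2).
General solution: K_1e^(4t)(-2,3) + K_2e^(-3t)(-1,2).
Applying u(0)=3, v(0)=4 gives K_1=-10, K_2=17.

u(t) = 20e^(4t) - 17e^(-3t), v(t) = -30e^(4t) + 34e^(-3t)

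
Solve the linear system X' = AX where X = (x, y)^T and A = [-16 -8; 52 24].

x(t) = c_1e^(4t)sin(4t) + c_1e^(4t)cos(4t) + c_2e^(4t)sin(4t) - c_2e^(4t)cos(4t), y(t) = -2c_1e^(4t)sin(4t) - 3c_1e^(4t)cos(4t) - 3c_2e^(4t)sin(4t) + 2c_2e^(4t)cos(4t)

Coefficient matrix A = [[-16, -8], [52, 24]].
Characteristic polynomial det(A - λI) = λ^2 - 8λ + 32 = 0.
Eigenvalues λ = 4 ± 4i (complex conjugate pair).
For λ=4+4i: an eigenvector is (1,-3) - i(1,-2) = (1 - i, -3 + 2i).
A real fundamental pair from Re and Im of e^((4+4i)t)v: X_1 = e^(4t)(cos(4t)·(1,-3) + sin(4t)·(1,-2)), X_2 = e^(4t)(sin(4t)·(1,-3) - cos(4t)·(1,-2)).
General solution: c_1X_1 + c_2X_2.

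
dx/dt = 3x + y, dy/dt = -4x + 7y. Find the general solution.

Coefficient matrix A = [[3, 1], [-4, 7]].
Characteristic polynomial det(A - λI) = λ^2 - 10λ + 25 = 0.
Single eigenvalue λ = 5 with algebraic multiplicity 2.
Eigenvector v = (1,2); generalized eigenvector w with (A-λI)w=v is (1,3).
General solution: e^(5t)[C_1·v + C_2·(t·v + w)].

x(t) = C_1e^(5t) + C_2te^(5t) + C_2e^(5t), y(t) = 2C_1e^(5t) + 2C_2te^(5t) + 3C_2e^(5t)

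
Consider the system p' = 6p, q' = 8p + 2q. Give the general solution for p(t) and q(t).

p(t) = K_1e^(6t), q(t) = 2K_1e^(6t) + K_2e^(2t)

Coefficient matrix A = [[6, 0], [8, 2]].
Characteristic polynomial det(A - λI) = λ^2 - 8λ + 12 = 0.
Eigenvalues λ = 6, 2.
For λ=6: (A-λI) row 2 is [8, -4], so an eigenvector is (1, 2).
For λ=2: (A-λI) row 1 is [4, 0], so an eigenvector is (0, 1).
General solution: K_1e^(6t)(1,2) + K_2e^(2t)(0,1).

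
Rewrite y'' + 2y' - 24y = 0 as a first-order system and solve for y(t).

Let x_1 = y, x_2 = y'. Then x_1' = x_2 and x_2' = 24x_1 - 2x_2.
A = [[0,1],[24,-2]]; det(A-λI) = λ^2 + 2λ - 24.
Eigenvalues λ = 4, -6 with eigenvectors (1,4), (1,-6).

y(t) = K_1e^(4t) + K_2e^(-6t)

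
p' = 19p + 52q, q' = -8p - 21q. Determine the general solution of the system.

Coefficient matrix A = [[19, 52], [-8, -21]].
Characteristic polynomial det(A - λI) = λ^2 + 2λ + 17 = 0.
Eigenvalues λ = -1 ± 4i (complex conjugate pair).
For λ=-1+4i: an eigenvector is (3,-1) - i(2,-1) = (3 - 2i, -1 + i).
A real fundamental pair from Re and Im of e^((-1+4i)t)v: X_1 = e^(-t)(cos(4t)·(3,-1) + sin(4t)·(2,-1)), X_2 = e^(-t)(sin(4t)·(3,-1) - cos(4t)·(2,-1)).
General solution: K_1X_1 + K_2X_2.

p(t) = 2K_1e^(-t)sin(4t) + 3K_1e^(-t)cos(4t) + 3K_2e^(-t)sin(4t) - 2K_2e^(-t)cos(4t), q(t) = -K_1e^(-t)sin(4t) - K_1e^(-t)cos(4t) - K_2e^(-t)sin(4t) + K_2e^(-t)cos(4t)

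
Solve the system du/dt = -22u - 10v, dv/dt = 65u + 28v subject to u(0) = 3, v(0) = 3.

u(t) = -21e^(3t)sin(5t) + 3e^(3t)cos(5t), v(t) = 54e^(3t)sin(5t) + 3e^(3t)cos(5t)

Coefficient matrix A = [[-22, -10], [65, 28]].
Characteristic polynomial det(A - λI) = λ^2 - 6λ + 34 = 0.
Eigenvalues λ = 3 ± 5i (complex conjugate pair).
For λ=3+5i: an eigenvector is (1,-2) - i(-1,3) = (1 + i, -2 - 3i).
A real fundamental pair from Re and Im of e^((3+5i)t)v: X_1 = e^(3t)(cos(5t)·(1,-2) + sin(5t)·(-1,3)), X_2 = e^(3t)(sin(5t)·(1,-2) - cos(5t)·(-1,3)).
General solution: c_1X_1 + c_2X_2.
Applying u(0)=3, v(0)=3 gives c_1=12, c_2=-9.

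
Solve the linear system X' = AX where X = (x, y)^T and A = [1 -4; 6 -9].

Coefficient matrix A = [[1, -4], [6, -9]].
Characteristic polynomial det(A - λI) = λ^2 + 8λ + 15 = 0.
Eigenvalues λ = -5, -3.
For λ=-5: (A-λI) row 1 is [6, -4], so an eigenvector is (2, 3).
For λ=-3: (A-λI) row 1 is [4, -4], so an eigenvector is (-1, -1).
General solution: K_1e^(-5t)(2,3) + K_2e^(-3t)(-1,-1).

x(t) = 2K_1e^(-5t) - K_2e^(-3t), y(t) = 3K_1e^(-5t) - K_2e^(-3t)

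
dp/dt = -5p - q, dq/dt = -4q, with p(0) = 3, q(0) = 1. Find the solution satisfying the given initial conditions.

p(t) = -e^(-4t) + 4e^(-5t), q(t) = e^(-4t)

Coefficient matrix A = [[-5, -1], [0, -4]].
Characteristic polynomial det(A - λI) = λ^2 + 9λ + 20 = 0.
Eigenvalues λ = -4, -5.
For λ=-4: (A-λI) row 1 is [-1, -1], so an eigenvector is (-1, 1).
For λ=-5: (A-λI) row 1 is [0, -1], so an eigenvector is (1, 0).
General solution: c_1e^(-4t)(-1,1) + c_2e^(-5t)(1,0).
Applying p(0)=3, q(0)=1 gives c_1=1, c_2=4.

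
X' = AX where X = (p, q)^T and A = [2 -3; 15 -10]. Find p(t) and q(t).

p(t) = C_1e^(-4t)cos(3t) + C_2e^(-4t)sin(3t), q(t) = C_1e^(-4t)sin(3t) + 2C_1e^(-4t)cos(3t) + 2C_2e^(-4t)sin(3t) - C_2e^(-4t)cos(3t)

Coefficient matrix A = [[2, -3], [15, -10]].
Characteristic polynomial det(A - λI) = λ^2 + 8λ + 25 = 0.
Eigenvalues λ = -4 ± 3i (complex conjugate pair).
For λ=-4+3i: an eigenvector is (1,2) - i(0,1) = (1, 2 - i).
A real fundamental pair from Re and Im of e^((-4+3i)t)v: X_1 = e^(-4t)(cos(3t)·(1,2) + sin(3t)·(0,1)), X_2 = e^(-4t)(sin(3t)·(1,2) - cos(3t)·(0,1)).
General solution: C_1X_1 + C_2X_2.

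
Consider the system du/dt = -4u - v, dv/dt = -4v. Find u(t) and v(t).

u(t) = c_1e^(-4t) + c_2te^(-4t) + c_2e^(-4t), v(t) = -c_2e^(-4t)

Coefficient matrix A = [[-4, -1], [0, -4]].
Characteristic polynomial det(A - λI) = λ^2 + 8λ + 16 = 0.
Single eigenvalue λ = -4 with algebraic multiplicity 2.
Eigenvector v = (1,0); generalized eigenvector w with (A-λI)w=v is (1,-1).
General solution: e^(-4t)[c_1·v + c_2·(t·v + w)].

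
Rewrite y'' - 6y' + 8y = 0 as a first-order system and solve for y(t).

y(t) = C_1e^(2t) + C_2e^(4t)

Let x_1 = y, x_2 = y'. Then x_1' = x_2 and x_2' = -8x_1 + 6x_2.
A = [[0,1],[-8,6]]; det(A-λI) = λ^2 - 6λ + 8.
Eigenvalues λ = 2, 4 with eigenvectors (1,2), (1,4).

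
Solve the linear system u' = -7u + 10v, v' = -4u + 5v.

Coefficient matrix A = [[-7, 10], [-4, 5]].
Characteristic polynomial det(A - λI) = λ^2 + 2λ + 5 = 0.
Eigenvalues λ = -1 ± 2i (complex conjugate pair).
For λ=-1+2i: an eigenvector is (1,1) - i(2,1) = (1 - 2i, 1 - i).
A real fundamental pair from Re and Im of e^((-1+2i)t)v: X_1 = e^(-t)(cos(2t)·(1,1) + sin(2t)·(2,1)), X_2 = e^(-t)(sin(2t)·(1,1) - cos(2t)·(2,1)).
General solution: c_1X_1 + c_2X_2.

u(t) = 2c_1e^(-t)sin(2t) + c_1e^(-t)cos(2t) + c_2e^(-t)sin(2t) - 2c_2e^(-t)cos(2t), v(t) = c_1e^(-t)sin(2t) + c_1e^(-t)cos(2t) + c_2e^(-t)sin(2t) - c_2e^(-t)cos(2t)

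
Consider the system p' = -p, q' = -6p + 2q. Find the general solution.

Coefficient matrix A = [[-1, 0], [-6, 2]].
Characteristic polynomial det(A - λI) = λ^2 - λ - 2 = 0.
Eigenvalues λ = -1, 2.
For λ=-1: (A-λI) row 2 is [-6, 3], so an eigenvector is (-1, -2).
For λ=2: (A-λI) row 1 is [-3, 0], so an eigenvector is (0, -1).
General solution: K_1e^(-t)(-1,-2) + K_2e^(2t)(0,-1).

p(t) = -K_1e^(-t), q(t) = -2K_1e^(-t) - K_2e^(2t)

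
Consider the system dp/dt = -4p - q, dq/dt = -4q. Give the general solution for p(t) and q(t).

p(t) = -C_1e^(-4t) - C_2te^(-4t) + 3C_2e^(-4t), q(t) = C_2e^(-4t)

Coefficient matrix A = [[-4, -1], [0, -4]].
Characteristic polynomial det(A - λI) = λ^2 + 8λ + 16 = 0.
Single eigenvalue λ = -4 with algebraic multiplicity 2.
Eigenvector v = (-1,0); generalized eigenvector w with (A-λI)w=v is (3,1).
General solution: e^(-4t)[C_1·v + C_2·(t·v + w)].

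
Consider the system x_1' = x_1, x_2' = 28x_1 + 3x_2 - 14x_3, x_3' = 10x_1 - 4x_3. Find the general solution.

Coefficient matrix A = [[1, 0, 0], [28, 3, -14], [10, 0, -4]].
det(A - λI) = 0 gives eigenvalues λ = 3, 1, -4.
For λ=3: eigenvector (0,1,0).
For λ=1: eigenvector (1,0,2).
For λ=-4: eigenvector (0,2,1).
General solution: K_1e^(3t)(0,1,0) + K_2e^(t)(1,0,2) + K_3e^(-4t)(0,2,1).

x_1(t) = K_2e^(t), x_2(t) = K_1e^(3t) + 2K_3e^(-4t), x_3(t) = 2K_2e^(t) + K_3e^(-4t)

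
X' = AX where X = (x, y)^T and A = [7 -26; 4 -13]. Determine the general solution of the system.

x(t) = -3C_1e^(-3t)sin(2t) + 2C_1e^(-3t)cos(2t) + 2C_2e^(-3t)sin(2t) + 3C_2e^(-3t)cos(2t), y(t) = -C_1e^(-3t)sin(2t) + C_1e^(-3t)cos(2t) + C_2e^(-3t)sin(2t) + C_2e^(-3t)cos(2t)

Coefficient matrix A = [[7, -26], [4, -13]].
Characteristic polynomial det(A - λI) = λ^2 + 6λ + 13 = 0.
Eigenvalues λ = -3 ± 2i (complex conjugate pair).
For λ=-3+2i: an eigenvector is (2,1) - i(-3,-1) = (2 + 3i, 1 + i).
A real fundamental pair from Re and Im of e^((-3+2i)t)v: X_1 = e^(-3t)(cos(2t)·(2,1) + sin(2t)·(-3,-1)), X_2 = e^(-3t)(sin(2t)·(2,1) - cos(2t)·(-3,-1)).
General solution: C_1X_1 + C_2X_2.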